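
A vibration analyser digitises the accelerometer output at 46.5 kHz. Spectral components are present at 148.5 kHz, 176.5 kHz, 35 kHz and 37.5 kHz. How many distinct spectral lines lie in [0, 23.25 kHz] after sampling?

fs/2 = 23.25 kHz.
148.5 kHz mod fs = 9 kHz.
9 kHz ≤ fs/2 = 23.25 kHz, appears at 9 kHz.
176.5 kHz mod fs = 37 kHz.
37 kHz > fs/2 = 23.25 kHz, folds to fs − 37 kHz = 9.5 kHz.
35 kHz > fs/2 = 23.25 kHz, folds to fs − 35 kHz = 11.5 kHz.
37.5 kHz > fs/2 = 23.25 kHz, folds to fs − 37.5 kHz = 9 kHz.
Distinct values: {9 kHz, 9.5 kHz, 11.5 kHz} → 3.

3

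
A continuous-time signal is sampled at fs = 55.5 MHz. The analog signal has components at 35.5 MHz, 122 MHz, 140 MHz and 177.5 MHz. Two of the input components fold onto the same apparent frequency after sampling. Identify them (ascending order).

122 MHz, 177.5 MHz

fs/2 = 27.75 MHz.
35.5 MHz > fs/2 = 27.75 MHz, folds to fs − 35.5 MHz = 20 MHz.
122 MHz mod fs = 11 MHz.
11 MHz ≤ fs/2 = 27.75 MHz, appears at 11 MHz.
140 MHz mod fs = 29 MHz.
29 MHz > fs/2 = 27.75 MHz, folds to fs − 29 MHz = 26.5 MHz.
177.5 MHz mod fs = 11 MHz.
11 MHz ≤ fs/2 = 27.75 MHz, appears at 11 MHz.
122 MHz and 177.5 MHz both map to 11 MHz.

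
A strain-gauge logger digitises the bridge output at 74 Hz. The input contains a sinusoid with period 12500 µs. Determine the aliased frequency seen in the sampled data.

T = 12500 µs → f = 1/T = 80 Hz.
80 Hz mod fs = 6 Hz.
6 Hz ≤ fs/2 = 37 Hz, appears at 6 Hz.

6 Hz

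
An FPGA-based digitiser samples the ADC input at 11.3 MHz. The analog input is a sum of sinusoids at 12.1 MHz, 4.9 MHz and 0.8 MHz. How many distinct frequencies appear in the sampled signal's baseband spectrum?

fs/2 = 5.65 MHz.
12.1 MHz mod fs = 0.8 MHz.
0.8 MHz ≤ fs/2 = 5.65 MHz, appears at 0.8 MHz.
4.9 MHz ≤ fs/2 = 5.65 MHz, passes unchanged.
0.8 MHz ≤ fs/2 = 5.65 MHz, passes unchanged.
Distinct values: {0.8 MHz, 4.9 MHz} → 2.

2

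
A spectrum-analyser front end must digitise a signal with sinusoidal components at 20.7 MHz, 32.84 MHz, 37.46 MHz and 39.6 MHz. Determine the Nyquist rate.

79.2 MHz

Highest-frequency component: 39.6 MHz.
Nyquist rate = 2 × 39.6 MHz = 79.2 MHz.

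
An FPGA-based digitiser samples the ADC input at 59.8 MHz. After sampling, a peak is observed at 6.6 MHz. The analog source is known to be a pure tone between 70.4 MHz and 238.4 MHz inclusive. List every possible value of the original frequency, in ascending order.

Frequencies that alias to 6.6 MHz are k·fs ± 6.6 MHz for integer k ≥ 0.
k=0: 6.6 MHz.
k=1: 53.2 MHz, 66.4 MHz.
k=2: 113 MHz, 126.2 MHz.
k=3: 172.8 MHz, 186 MHz.
k=4: 232.6 MHz, 245.8 MHz.
k=5: 292.4 MHz, 305.6 MHz.
Within [70.4 MHz, 238.4 MHz]: 113 MHz, 126.2 MHz, 172.8 MHz, 186 MHz, 232.6 MHz.

113 MHz, 126.2 MHz, 172.8 MHz, 186 MHz, 232.6 MHz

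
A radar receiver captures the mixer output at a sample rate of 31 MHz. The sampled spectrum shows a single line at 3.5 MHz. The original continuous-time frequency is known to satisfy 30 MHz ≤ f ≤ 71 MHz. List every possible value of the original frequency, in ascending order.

Frequencies that alias to 3.5 MHz are k·fs ± 3.5 MHz for integer k ≥ 0.
k=0: 3.5 MHz.
k=1: 27.5 MHz, 34.5 MHz.
k=2: 58.5 MHz, 65.5 MHz.
k=3: 89.5 MHz, 96.5 MHz.
Within [30 MHz, 71 MHz]: 34.5 MHz, 58.5 MHz, 65.5 MHz.

34.5 MHz, 58.5 MHz, 65.5 MHz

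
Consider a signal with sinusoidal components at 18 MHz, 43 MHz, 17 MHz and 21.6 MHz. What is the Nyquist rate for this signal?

Highest-frequency component: 43 MHz.
Nyquist rate = 2 × 43 MHz = 86 MHz.

86 MHz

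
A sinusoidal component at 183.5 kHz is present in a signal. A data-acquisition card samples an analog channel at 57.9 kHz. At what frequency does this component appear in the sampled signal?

9.8 kHz

183.5 kHz mod fs = 9.8 kHz.
9.8 kHz ≤ fs/2 = 28.95 kHz, appears at 9.8 kHz.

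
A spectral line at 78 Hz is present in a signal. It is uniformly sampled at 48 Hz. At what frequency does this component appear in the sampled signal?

78 Hz mod fs = 30 Hz.
30 Hz > fs/2 = 24 Hz, folds to fs − 30 Hz = 18 Hz.

18 Hz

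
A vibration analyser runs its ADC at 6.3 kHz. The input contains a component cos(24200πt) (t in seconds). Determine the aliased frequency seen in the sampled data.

ω = 24200π rad/s → f = ω/(2π) = 12100 Hz = 12.1 kHz.
12.1 kHz mod fs = 5.8 kHz.
5.8 kHz > fs/2 = 3.15 kHz, folds to fs − 5.8 kHz = 0.5 kHz.

0.5 kHz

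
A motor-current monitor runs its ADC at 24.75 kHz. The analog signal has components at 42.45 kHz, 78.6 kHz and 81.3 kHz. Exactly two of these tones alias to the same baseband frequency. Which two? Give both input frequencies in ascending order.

fs/2 = 12.375 kHz.
42.45 kHz mod fs = 17.7 kHz.
17.7 kHz > fs/2 = 12.375 kHz, folds to fs − 17.7 kHz = 7.05 kHz.
78.6 kHz mod fs = 4.35 kHz.
4.35 kHz ≤ fs/2 = 12.375 kHz, appears at 4.35 kHz.
81.3 kHz mod fs = 7.05 kHz.
7.05 kHz ≤ fs/2 = 12.375 kHz, appears at 7.05 kHz.
42.45 kHz and 81.3 kHz both map to 7.05 kHz.

42.45 kHz, 81.3 kHz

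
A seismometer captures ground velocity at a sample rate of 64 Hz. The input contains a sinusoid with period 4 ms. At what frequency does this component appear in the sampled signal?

6 Hz

T = 4 ms → f = 1/T = 250 Hz.
250 Hz mod fs = 58 Hz.
58 Hz > fs/2 = 32 Hz, folds to fs − 58 Hz = 6 Hz.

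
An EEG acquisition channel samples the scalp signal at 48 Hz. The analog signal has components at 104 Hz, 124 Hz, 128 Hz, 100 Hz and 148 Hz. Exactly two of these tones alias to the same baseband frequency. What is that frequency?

4 Hz

fs/2 = 24 Hz.
104 Hz mod fs = 8 Hz.
8 Hz ≤ fs/2 = 24 Hz, appears at 8 Hz.
124 Hz mod fs = 28 Hz.
28 Hz > fs/2 = 24 Hz, folds to fs − 28 Hz = 20 Hz.
128 Hz mod fs = 32 Hz.
32 Hz > fs/2 = 24 Hz, folds to fs − 32 Hz = 16 Hz.
100 Hz mod fs = 4 Hz.
4 Hz ≤ fs/2 = 24 Hz, appears at 4 Hz.
148 Hz mod fs = 4 Hz.
4 Hz ≤ fs/2 = 24 Hz, appears at 4 Hz.
100 Hz and 148 Hz both map to 4 Hz.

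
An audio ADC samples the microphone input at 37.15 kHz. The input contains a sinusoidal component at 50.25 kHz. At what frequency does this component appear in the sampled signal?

13.1 kHz

50.25 kHz mod fs = 13.1 kHz.
13.1 kHz ≤ fs/2 = 18.575 kHz, appears at 13.1 kHz.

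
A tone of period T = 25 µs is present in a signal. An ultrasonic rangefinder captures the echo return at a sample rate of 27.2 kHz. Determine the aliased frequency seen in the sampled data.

T = 25 µs → f = 1/T = 40 kHz.
40 kHz mod fs = 12.8 kHz.
12.8 kHz ≤ fs/2 = 13.6 kHz, appears at 12.8 kHz.

12.8 kHz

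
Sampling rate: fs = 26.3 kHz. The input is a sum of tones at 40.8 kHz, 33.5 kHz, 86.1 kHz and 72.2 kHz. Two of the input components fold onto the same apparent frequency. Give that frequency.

7.2 kHz

fs/2 = 13.15 kHz.
40.8 kHz mod fs = 14.5 kHz.
14.5 kHz > fs/2 = 13.15 kHz, folds to fs − 14.5 kHz = 11.8 kHz.
33.5 kHz mod fs = 7.2 kHz.
7.2 kHz ≤ fs/2 = 13.15 kHz, appears at 7.2 kHz.
86.1 kHz mod fs = 7.2 kHz.
7.2 kHz ≤ fs/2 = 13.15 kHz, appears at 7.2 kHz.
72.2 kHz mod fs = 19.6 kHz.
19.6 kHz > fs/2 = 13.15 kHz, folds to fs − 19.6 kHz = 6.7 kHz.
33.5 kHz and 86.1 kHz both map to 7.2 kHz.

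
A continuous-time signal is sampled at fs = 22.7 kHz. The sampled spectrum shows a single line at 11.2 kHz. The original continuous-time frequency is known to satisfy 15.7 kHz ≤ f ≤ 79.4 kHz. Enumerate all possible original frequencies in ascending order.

Frequencies that alias to 11.2 kHz are k·fs ± 11.2 kHz for integer k ≥ 0.
k=0: 11.2 kHz.
k=1: 11.5 kHz, 33.9 kHz.
k=2: 34.2 kHz, 56.6 kHz.
k=3: 56.9 kHz, 79.3 kHz.
k=4: 79.6 kHz, 102 kHz.
Within [15.7 kHz, 79.4 kHz]: 33.9 kHz, 34.2 kHz, 56.6 kHz, 56.9 kHz, 79.3 kHz.

33.9 kHz, 34.2 kHz, 56.6 kHz, 56.9 kHz, 79.3 kHz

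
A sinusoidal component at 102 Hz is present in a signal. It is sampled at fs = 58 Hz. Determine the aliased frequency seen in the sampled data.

102 Hz mod fs = 44 Hz.
44 Hz > fs/2 = 29 Hz, folds to fs − 44 Hz = 14 Hz.

14 Hz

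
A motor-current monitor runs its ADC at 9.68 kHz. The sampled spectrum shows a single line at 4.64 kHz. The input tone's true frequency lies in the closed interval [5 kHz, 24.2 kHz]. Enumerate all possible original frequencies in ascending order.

5.04 kHz, 14.32 kHz, 14.72 kHz, 24 kHz

Frequencies that alias to 4.64 kHz are k·fs ± 4.64 kHz for integer k ≥ 0.
k=0: 4.64 kHz.
k=1: 5.04 kHz, 14.32 kHz.
k=2: 14.72 kHz, 24 kHz.
k=3: 24.4 kHz, 33.68 kHz.
Within [5 kHz, 24.2 kHz]: 5.04 kHz, 14.32 kHz, 14.72 kHz, 24 kHz.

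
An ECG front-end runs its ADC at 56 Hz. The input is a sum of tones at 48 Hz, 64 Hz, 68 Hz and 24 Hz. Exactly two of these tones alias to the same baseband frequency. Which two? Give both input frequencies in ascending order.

fs/2 = 28 Hz.
48 Hz > fs/2 = 28 Hz, folds to fs − 48 Hz = 8 Hz.
64 Hz mod fs = 8 Hz.
8 Hz ≤ fs/2 = 28 Hz, appears at 8 Hz.
68 Hz mod fs = 12 Hz.
12 Hz ≤ fs/2 = 28 Hz, appears at 12 Hz.
24 Hz ≤ fs/2 = 28 Hz, passes unchanged.
48 Hz and 64 Hz both map to 8 Hz.

48 Hz, 64 Hz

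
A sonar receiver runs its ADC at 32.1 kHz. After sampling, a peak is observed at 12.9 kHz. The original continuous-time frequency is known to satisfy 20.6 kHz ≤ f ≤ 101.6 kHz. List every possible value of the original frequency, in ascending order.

Frequencies that alias to 12.9 kHz are k·fs ± 12.9 kHz for integer k ≥ 0.
k=0: 12.9 kHz.
k=1: 19.2 kHz, 45 kHz.
k=2: 51.3 kHz, 77.1 kHz.
k=3: 83.4 kHz, 109.2 kHz.
k=4: 115.5 kHz, 141.3 kHz.
Within [20.6 kHz, 101.6 kHz]: 45 kHz, 51.3 kHz, 77.1 kHz, 83.4 kHz.

45 kHz, 51.3 kHz, 77.1 kHz, 83.4 kHz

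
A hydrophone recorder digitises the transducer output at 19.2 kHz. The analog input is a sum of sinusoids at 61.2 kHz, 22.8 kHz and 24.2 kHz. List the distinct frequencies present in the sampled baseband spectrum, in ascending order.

3.6 kHz, 5 kHz

fs/2 = 9.6 kHz.
61.2 kHz mod fs = 3.6 kHz.
3.6 kHz ≤ fs/2 = 9.6 kHz, appears at 3.6 kHz.
22.8 kHz mod fs = 3.6 kHz.
3.6 kHz ≤ fs/2 = 9.6 kHz, appears at 3.6 kHz.
24.2 kHz mod fs = 5 kHz.
5 kHz ≤ fs/2 = 9.6 kHz, appears at 5 kHz.
Distinct values: {3.6 kHz, 5 kHz}.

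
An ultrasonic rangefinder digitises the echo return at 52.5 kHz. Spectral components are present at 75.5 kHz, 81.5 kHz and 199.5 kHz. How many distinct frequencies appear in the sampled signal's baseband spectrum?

fs/2 = 26.25 kHz.
75.5 kHz mod fs = 23 kHz.
23 kHz ≤ fs/2 = 26.25 kHz, appears at 23 kHz.
81.5 kHz mod fs = 29 kHz.
29 kHz > fs/2 = 26.25 kHz, folds to fs − 29 kHz = 23.5 kHz.
199.5 kHz mod fs = 42 kHz.
42 kHz > fs/2 = 26.25 kHz, folds to fs − 42 kHz = 10.5 kHz.
Distinct values: {10.5 kHz, 23 kHz, 23.5 kHz} → 3.

3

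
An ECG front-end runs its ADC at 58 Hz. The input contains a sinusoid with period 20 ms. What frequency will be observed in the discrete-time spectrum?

T = 20 ms → f = 1/T = 50 Hz.
50 Hz > fs/2 = 29 Hz, folds to fs − 50 Hz = 8 Hz.

8 Hz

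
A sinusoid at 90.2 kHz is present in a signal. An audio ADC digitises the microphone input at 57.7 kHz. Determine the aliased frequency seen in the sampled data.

90.2 kHz mod fs = 32.5 kHz.
32.5 kHz > fs/2 = 28.85 kHz, folds to fs − 32.5 kHz = 25.2 kHz.

25.2 kHz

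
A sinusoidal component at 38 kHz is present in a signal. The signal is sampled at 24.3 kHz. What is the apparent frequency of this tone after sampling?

10.6 kHz

38 kHz mod fs = 13.7 kHz.
13.7 kHz > fs/2 = 12.15 kHz, folds to fs − 13.7 kHz = 10.6 kHz.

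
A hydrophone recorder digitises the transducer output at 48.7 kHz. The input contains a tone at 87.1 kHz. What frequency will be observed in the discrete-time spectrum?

87.1 kHz mod fs = 38.4 kHz.
38.4 kHz > fs/2 = 24.35 kHz, folds to fs − 38.4 kHz = 10.3 kHz.

10.3 kHz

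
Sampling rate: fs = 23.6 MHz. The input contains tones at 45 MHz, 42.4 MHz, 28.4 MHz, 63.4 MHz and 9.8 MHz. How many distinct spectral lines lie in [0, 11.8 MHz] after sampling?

4

fs/2 = 11.8 MHz.
45 MHz mod fs = 21.4 MHz.
21.4 MHz > fs/2 = 11.8 MHz, folds to fs − 21.4 MHz = 2.2 MHz.
42.4 MHz mod fs = 18.8 MHz.
18.8 MHz > fs/2 = 11.8 MHz, folds to fs − 18.8 MHz = 4.8 MHz.
28.4 MHz mod fs = 4.8 MHz.
4.8 MHz ≤ fs/2 = 11.8 MHz, appears at 4.8 MHz.
63.4 MHz mod fs = 16.2 MHz.
16.2 MHz > fs/2 = 11.8 MHz, folds to fs − 16.2 MHz = 7.4 MHz.
9.8 MHz ≤ fs/2 = 11.8 MHz, passes unchanged.
Distinct values: {2.2 MHz, 4.8 MHz, 7.4 MHz, 9.8 MHz} → 4.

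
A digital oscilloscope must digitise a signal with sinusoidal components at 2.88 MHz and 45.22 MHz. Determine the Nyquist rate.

90.44 MHz

Highest-frequency component: 45.22 MHz.
Nyquist rate = 2 × 45.22 MHz = 90.44 MHz.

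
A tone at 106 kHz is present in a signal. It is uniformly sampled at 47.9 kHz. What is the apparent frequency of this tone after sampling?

106 kHz mod fs = 10.2 kHz.
10.2 kHz ≤ fs/2 = 23.95 kHz, appears at 10.2 kHz.

10.2 kHz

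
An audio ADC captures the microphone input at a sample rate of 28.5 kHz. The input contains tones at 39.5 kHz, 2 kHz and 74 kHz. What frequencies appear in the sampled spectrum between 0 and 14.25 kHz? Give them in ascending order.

2 kHz, 11 kHz, 11.5 kHz

fs/2 = 14.25 kHz.
39.5 kHz mod fs = 11 kHz.
11 kHz ≤ fs/2 = 14.25 kHz, appears at 11 kHz.
2 kHz ≤ fs/2 = 14.25 kHz, passes unchanged.
74 kHz mod fs = 17 kHz.
17 kHz > fs/2 = 14.25 kHz, folds to fs − 17 kHz = 11.5 kHz.
Distinct values: {2 kHz, 11 kHz, 11.5 kHz}.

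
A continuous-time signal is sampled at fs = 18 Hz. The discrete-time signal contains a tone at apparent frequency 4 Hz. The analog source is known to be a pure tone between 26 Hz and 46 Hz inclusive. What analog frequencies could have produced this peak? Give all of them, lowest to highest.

Frequencies that alias to 4 Hz are k·fs ± 4 Hz for integer k ≥ 0.
k=0: 4 Hz.
k=1: 14 Hz, 22 Hz.
k=2: 32 Hz, 40 Hz.
k=3: 50 Hz, 58 Hz.
Within [26 Hz, 46 Hz]: 32 Hz, 40 Hz.

32 Hz, 40 Hz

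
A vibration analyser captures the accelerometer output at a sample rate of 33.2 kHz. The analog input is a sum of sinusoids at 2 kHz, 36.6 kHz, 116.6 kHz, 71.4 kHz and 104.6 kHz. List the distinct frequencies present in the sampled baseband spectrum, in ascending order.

fs/2 = 16.6 kHz.
2 kHz ≤ fs/2 = 16.6 kHz, passes unchanged.
36.6 kHz mod fs = 3.4 kHz.
3.4 kHz ≤ fs/2 = 16.6 kHz, appears at 3.4 kHz.
116.6 kHz mod fs = 17 kHz.
17 kHz > fs/2 = 16.6 kHz, folds to fs − 17 kHz = 16.2 kHz.
71.4 kHz mod fs = 5 kHz.
5 kHz ≤ fs/2 = 16.6 kHz, appears at 5 kHz.
104.6 kHz mod fs = 5 kHz.
5 kHz ≤ fs/2 = 16.6 kHz, appears at 5 kHz.
Distinct values: {2 kHz, 3.4 kHz, 5 kHz, 16.2 kHz}.

2 kHz, 3.4 kHz, 5 kHz, 16.2 kHz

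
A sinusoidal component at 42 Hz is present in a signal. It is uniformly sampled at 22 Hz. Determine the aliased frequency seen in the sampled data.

2 Hz

42 Hz mod fs = 20 Hz.
20 Hz > fs/2 = 11 Hz, folds to fs − 20 Hz = 2 Hz.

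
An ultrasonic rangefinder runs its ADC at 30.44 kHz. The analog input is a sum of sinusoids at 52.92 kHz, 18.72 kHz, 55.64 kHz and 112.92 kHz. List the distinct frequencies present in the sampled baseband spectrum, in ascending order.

5.24 kHz, 7.96 kHz, 8.84 kHz, 11.72 kHz

fs/2 = 15.22 kHz.
52.92 kHz mod fs = 22.48 kHz.
22.48 kHz > fs/2 = 15.22 kHz, folds to fs − 22.48 kHz = 7.96 kHz.
18.72 kHz > fs/2 = 15.22 kHz, folds to fs − 18.72 kHz = 11.72 kHz.
55.64 kHz mod fs = 25.2 kHz.
25.2 kHz > fs/2 = 15.22 kHz, folds to fs − 25.2 kHz = 5.24 kHz.
112.92 kHz mod fs = 21.6 kHz.
21.6 kHz > fs/2 = 15.22 kHz, folds to fs − 21.6 kHz = 8.84 kHz.
Distinct values: {5.24 kHz, 7.96 kHz, 8.84 kHz, 11.72 kHz}.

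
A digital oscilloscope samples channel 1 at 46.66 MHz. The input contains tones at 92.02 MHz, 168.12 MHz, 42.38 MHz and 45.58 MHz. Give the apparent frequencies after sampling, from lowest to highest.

1.08 MHz, 1.3 MHz, 4.28 MHz, 18.52 MHz

fs/2 = 23.33 MHz.
92.02 MHz mod fs = 45.36 MHz.
45.36 MHz > fs/2 = 23.33 MHz, folds to fs − 45.36 MHz = 1.3 MHz.
168.12 MHz mod fs = 28.14 MHz.
28.14 MHz > fs/2 = 23.33 MHz, folds to fs − 28.14 MHz = 18.52 MHz.
42.38 MHz > fs/2 = 23.33 MHz, folds to fs − 42.38 MHz = 4.28 MHz.
45.58 MHz > fs/2 = 23.33 MHz, folds to fs − 45.58 MHz = 1.08 MHz.
Distinct values: {1.08 MHz, 1.3 MHz, 4.28 MHz, 18.52 MHz}.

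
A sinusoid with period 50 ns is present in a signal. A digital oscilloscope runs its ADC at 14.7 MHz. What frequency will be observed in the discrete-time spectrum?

T = 50 ns → f = 1/T = 20 MHz.
20 MHz mod fs = 5.3 MHz.
5.3 MHz ≤ fs/2 = 7.35 MHz, appears at 5.3 MHz.

5.3 MHz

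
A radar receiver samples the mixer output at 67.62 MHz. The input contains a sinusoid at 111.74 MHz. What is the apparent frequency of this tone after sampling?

23.5 MHz

111.74 MHz mod fs = 44.12 MHz.
44.12 MHz > fs/2 = 33.81 MHz, folds to fs − 44.12 MHz = 23.5 MHz.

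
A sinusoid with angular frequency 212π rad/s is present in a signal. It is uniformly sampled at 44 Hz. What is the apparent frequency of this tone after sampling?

ω = 212π rad/s → f = ω/(2π) = 106 Hz.
106 Hz mod fs = 18 Hz.
18 Hz ≤ fs/2 = 22 Hz, appears at 18 Hz.

18 Hz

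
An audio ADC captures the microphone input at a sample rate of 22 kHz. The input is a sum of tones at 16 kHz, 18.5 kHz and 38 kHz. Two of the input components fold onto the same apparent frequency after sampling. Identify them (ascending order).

16 kHz, 38 kHz

fs/2 = 11 kHz.
16 kHz > fs/2 = 11 kHz, folds to fs − 16 kHz = 6 kHz.
18.5 kHz > fs/2 = 11 kHz, folds to fs − 18.5 kHz = 3.5 kHz.
38 kHz mod fs = 16 kHz.
16 kHz > fs/2 = 11 kHz, folds to fs − 16 kHz = 6 kHz.
16 kHz and 38 kHz both map to 6 kHz.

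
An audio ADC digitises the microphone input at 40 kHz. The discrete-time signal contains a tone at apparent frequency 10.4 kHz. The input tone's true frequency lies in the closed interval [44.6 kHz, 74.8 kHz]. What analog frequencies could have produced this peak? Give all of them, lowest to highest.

Frequencies that alias to 10.4 kHz are k·fs ± 10.4 kHz for integer k ≥ 0.
k=0: 10.4 kHz.
k=1: 29.6 kHz, 50.4 kHz.
k=2: 69.6 kHz, 90.4 kHz.
k=3: 109.6 kHz, 130.4 kHz.
Within [44.6 kHz, 74.8 kHz]: 50.4 kHz, 69.6 kHz.

50.4 kHz, 69.6 kHz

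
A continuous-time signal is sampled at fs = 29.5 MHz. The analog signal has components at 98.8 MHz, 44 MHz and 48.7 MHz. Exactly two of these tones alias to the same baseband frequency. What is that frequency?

fs/2 = 14.75 MHz.
98.8 MHz mod fs = 10.3 MHz.
10.3 MHz ≤ fs/2 = 14.75 MHz, appears at 10.3 MHz.
44 MHz mod fs = 14.5 MHz.
14.5 MHz ≤ fs/2 = 14.75 MHz, appears at 14.5 MHz.
48.7 MHz mod fs = 19.2 MHz.
19.2 MHz > fs/2 = 14.75 MHz, folds to fs − 19.2 MHz = 10.3 MHz.
48.7 MHz and 98.8 MHz both map to 10.3 MHz.

10.3 MHz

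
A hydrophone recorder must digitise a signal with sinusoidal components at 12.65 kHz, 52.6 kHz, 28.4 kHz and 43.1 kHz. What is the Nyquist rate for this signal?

Highest-frequency component: 52.6 kHz.
Nyquist rate = 2 × 52.6 kHz = 105.2 kHz.

105.2 kHz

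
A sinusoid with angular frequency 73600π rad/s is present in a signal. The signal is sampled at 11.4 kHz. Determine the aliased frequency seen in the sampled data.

2.6 kHz

ω = 73600π rad/s → f = ω/(2π) = 36800 Hz = 36.8 kHz.
36.8 kHz mod fs = 2.6 kHz.
2.6 kHz ≤ fs/2 = 5.7 kHz, appears at 2.6 kHz.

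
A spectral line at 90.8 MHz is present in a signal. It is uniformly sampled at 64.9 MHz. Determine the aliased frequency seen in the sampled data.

25.9 MHz

90.8 MHz mod fs = 25.9 MHz.
25.9 MHz ≤ fs/2 = 32.45 MHz, appears at 25.9 MHz.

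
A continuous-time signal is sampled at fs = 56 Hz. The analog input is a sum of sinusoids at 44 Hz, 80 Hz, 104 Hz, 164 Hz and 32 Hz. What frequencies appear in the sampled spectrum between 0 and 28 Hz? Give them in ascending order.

fs/2 = 28 Hz.
44 Hz > fs/2 = 28 Hz, folds to fs − 44 Hz = 12 Hz.
80 Hz mod fs = 24 Hz.
24 Hz ≤ fs/2 = 28 Hz, appears at 24 Hz.
104 Hz mod fs = 48 Hz.
48 Hz > fs/2 = 28 Hz, folds to fs − 48 Hz = 8 Hz.
164 Hz mod fs = 52 Hz.
52 Hz > fs/2 = 28 Hz, folds to fs − 52 Hz = 4 Hz.
32 Hz > fs/2 = 28 Hz, folds to fs − 32 Hz = 24 Hz.
Distinct values: {4 Hz, 8 Hz, 12 Hz, 24 Hz}.

4 Hz, 8 Hz, 12 Hz, 24 Hz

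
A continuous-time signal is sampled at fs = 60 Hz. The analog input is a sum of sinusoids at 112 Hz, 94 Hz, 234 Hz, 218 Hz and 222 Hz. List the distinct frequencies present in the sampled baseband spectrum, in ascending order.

fs/2 = 30 Hz.
112 Hz mod fs = 52 Hz.
52 Hz > fs/2 = 30 Hz, folds to fs − 52 Hz = 8 Hz.
94 Hz mod fs = 34 Hz.
34 Hz > fs/2 = 30 Hz, folds to fs − 34 Hz = 26 Hz.
234 Hz mod fs = 54 Hz.
54 Hz > fs/2 = 30 Hz, folds to fs − 54 Hz = 6 Hz.
218 Hz mod fs = 38 Hz.
38 Hz > fs/2 = 30 Hz, folds to fs − 38 Hz = 22 Hz.
222 Hz mod fs = 42 Hz.
42 Hz > fs/2 = 30 Hz, folds to fs − 42 Hz = 18 Hz.
Distinct values: {6 Hz, 8 Hz, 18 Hz, 22 Hz, 26 Hz}.

6 Hz, 8 Hz, 18 Hz, 22 Hz, 26 Hz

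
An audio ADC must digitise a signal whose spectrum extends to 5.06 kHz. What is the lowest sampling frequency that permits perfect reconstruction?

Nyquist rate = 2 × 5.06 kHz = 10.12 kHz.

10.12 kHz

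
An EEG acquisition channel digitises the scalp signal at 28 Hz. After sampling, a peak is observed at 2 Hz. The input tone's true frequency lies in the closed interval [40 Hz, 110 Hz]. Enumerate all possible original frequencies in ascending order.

54 Hz, 58 Hz, 82 Hz, 86 Hz, 110 Hz

Frequencies that alias to 2 Hz are k·fs ± 2 Hz for integer k ≥ 0.
k=0: 2 Hz.
k=1: 26 Hz, 30 Hz.
k=2: 54 Hz, 58 Hz.
k=3: 82 Hz, 86 Hz.
k=4: 110 Hz, 114 Hz.
k=5: 138 Hz, 142 Hz.
Within [40 Hz, 110 Hz]: 54 Hz, 58 Hz, 82 Hz, 86 Hz, 110 Hz.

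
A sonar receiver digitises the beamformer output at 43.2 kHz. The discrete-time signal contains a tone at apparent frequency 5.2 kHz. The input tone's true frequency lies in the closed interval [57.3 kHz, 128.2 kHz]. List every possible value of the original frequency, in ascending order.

81.2 kHz, 91.6 kHz, 124.4 kHz

Frequencies that alias to 5.2 kHz are k·fs ± 5.2 kHz for integer k ≥ 0.
k=0: 5.2 kHz.
k=1: 38 kHz, 48.4 kHz.
k=2: 81.2 kHz, 91.6 kHz.
k=3: 124.4 kHz, 134.8 kHz.
k=4: 167.6 kHz, 178 kHz.
Within [57.3 kHz, 128.2 kHz]: 81.2 kHz, 91.6 kHz, 124.4 kHz.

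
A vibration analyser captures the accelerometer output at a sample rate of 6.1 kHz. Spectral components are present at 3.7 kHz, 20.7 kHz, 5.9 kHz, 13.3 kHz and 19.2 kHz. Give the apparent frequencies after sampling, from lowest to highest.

fs/2 = 3.05 kHz.
3.7 kHz > fs/2 = 3.05 kHz, folds to fs − 3.7 kHz = 2.4 kHz.
20.7 kHz mod fs = 2.4 kHz.
2.4 kHz ≤ fs/2 = 3.05 kHz, appears at 2.4 kHz.
5.9 kHz > fs/2 = 3.05 kHz, folds to fs − 5.9 kHz = 0.2 kHz.
13.3 kHz mod fs = 1.1 kHz.
1.1 kHz ≤ fs/2 = 3.05 kHz, appears at 1.1 kHz.
19.2 kHz mod fs = 0.9 kHz.
0.9 kHz ≤ fs/2 = 3.05 kHz, appears at 0.9 kHz.
Distinct values: {0.2 kHz, 0.9 kHz, 1.1 kHz, 2.4 kHz}.

0.2 kHz, 0.9 kHz, 1.1 kHz, 2.4 kHz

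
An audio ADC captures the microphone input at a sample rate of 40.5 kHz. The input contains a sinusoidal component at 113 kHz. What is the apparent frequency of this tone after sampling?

8.5 kHz

113 kHz mod fs = 32 kHz.
32 kHz > fs/2 = 20.25 kHz, folds to fs − 32 kHz = 8.5 kHz.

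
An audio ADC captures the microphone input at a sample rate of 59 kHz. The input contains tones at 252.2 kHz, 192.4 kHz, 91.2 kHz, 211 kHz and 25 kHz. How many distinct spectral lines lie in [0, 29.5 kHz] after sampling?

fs/2 = 29.5 kHz.
252.2 kHz mod fs = 16.2 kHz.
16.2 kHz ≤ fs/2 = 29.5 kHz, appears at 16.2 kHz.
192.4 kHz mod fs = 15.4 kHz.
15.4 kHz ≤ fs/2 = 29.5 kHz, appears at 15.4 kHz.
91.2 kHz mod fs = 32.2 kHz.
32.2 kHz > fs/2 = 29.5 kHz, folds to fs − 32.2 kHz = 26.8 kHz.
211 kHz mod fs = 34 kHz.
34 kHz > fs/2 = 29.5 kHz, folds to fs − 34 kHz = 25 kHz.
25 kHz ≤ fs/2 = 29.5 kHz, passes unchanged.
Distinct values: {15.4 kHz, 16.2 kHz, 25 kHz, 26.8 kHz} → 4.

4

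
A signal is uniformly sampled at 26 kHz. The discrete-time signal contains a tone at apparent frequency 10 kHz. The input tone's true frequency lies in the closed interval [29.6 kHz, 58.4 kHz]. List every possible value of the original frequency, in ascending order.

36 kHz, 42 kHz

Frequencies that alias to 10 kHz are k·fs ± 10 kHz for integer k ≥ 0.
k=0: 10 kHz.
k=1: 16 kHz, 36 kHz.
k=2: 42 kHz, 62 kHz.
k=3: 68 kHz, 88 kHz.
Within [29.6 kHz, 58.4 kHz]: 36 kHz, 42 kHz.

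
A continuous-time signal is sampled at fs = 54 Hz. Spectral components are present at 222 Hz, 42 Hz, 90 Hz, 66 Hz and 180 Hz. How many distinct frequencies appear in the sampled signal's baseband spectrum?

3

fs/2 = 27 Hz.
222 Hz mod fs = 6 Hz.
6 Hz ≤ fs/2 = 27 Hz, appears at 6 Hz.
42 Hz > fs/2 = 27 Hz, folds to fs − 42 Hz = 12 Hz.
90 Hz mod fs = 36 Hz.
36 Hz > fs/2 = 27 Hz, folds to fs − 36 Hz = 18 Hz.
66 Hz mod fs = 12 Hz.
12 Hz ≤ fs/2 = 27 Hz, appears at 12 Hz.
180 Hz mod fs = 18 Hz.
18 Hz ≤ fs/2 = 27 Hz, appears at 18 Hz.
Distinct values: {6 Hz, 12 Hz, 18 Hz} → 3.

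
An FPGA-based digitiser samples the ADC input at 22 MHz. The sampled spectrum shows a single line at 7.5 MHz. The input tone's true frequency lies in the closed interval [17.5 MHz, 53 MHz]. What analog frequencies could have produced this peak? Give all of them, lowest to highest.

Frequencies that alias to 7.5 MHz are k·fs ± 7.5 MHz for integer k ≥ 0.
k=0: 7.5 MHz.
k=1: 14.5 MHz, 29.5 MHz.
k=2: 36.5 MHz, 51.5 MHz.
k=3: 58.5 MHz, 73.5 MHz.
Within [17.5 MHz, 53 MHz]: 29.5 MHz, 36.5 MHz, 51.5 MHz.

29.5 MHz, 36.5 MHz, 51.5 MHz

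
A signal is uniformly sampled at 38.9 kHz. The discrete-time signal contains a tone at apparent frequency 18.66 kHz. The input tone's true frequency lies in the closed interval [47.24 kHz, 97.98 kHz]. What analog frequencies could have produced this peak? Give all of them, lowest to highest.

Frequencies that alias to 18.66 kHz are k·fs ± 18.66 kHz for integer k ≥ 0.
k=0: 18.66 kHz.
k=1: 20.24 kHz, 57.56 kHz.
k=2: 59.14 kHz, 96.46 kHz.
k=3: 98.04 kHz, 135.36 kHz.
Within [47.24 kHz, 97.98 kHz]: 57.56 kHz, 59.14 kHz, 96.46 kHz.

57.56 kHz, 59.14 kHz, 96.46 kHz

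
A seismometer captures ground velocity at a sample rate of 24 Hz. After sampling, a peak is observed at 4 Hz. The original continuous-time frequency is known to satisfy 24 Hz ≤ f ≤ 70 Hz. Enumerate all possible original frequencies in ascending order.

28 Hz, 44 Hz, 52 Hz, 68 Hz

Frequencies that alias to 4 Hz are k·fs ± 4 Hz for integer k ≥ 0.
k=0: 4 Hz.
k=1: 20 Hz, 28 Hz.
k=2: 44 Hz, 52 Hz.
k=3: 68 Hz, 76 Hz.
k=4: 92 Hz, 100 Hz.
Within [24 Hz, 70 Hz]: 28 Hz, 44 Hz, 52 Hz, 68 Hz.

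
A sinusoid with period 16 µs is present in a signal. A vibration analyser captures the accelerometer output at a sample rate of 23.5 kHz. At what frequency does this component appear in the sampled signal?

T = 16 µs → f = 1/T = 62.5 kHz.
62.5 kHz mod fs = 15.5 kHz.
15.5 kHz > fs/2 = 11.75 kHz, folds to fs − 15.5 kHz = 8 kHz.

8 kHz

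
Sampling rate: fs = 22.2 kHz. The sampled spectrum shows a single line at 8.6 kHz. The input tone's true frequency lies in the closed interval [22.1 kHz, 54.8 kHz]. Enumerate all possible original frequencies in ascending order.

Frequencies that alias to 8.6 kHz are k·fs ± 8.6 kHz for integer k ≥ 0.
k=0: 8.6 kHz.
k=1: 13.6 kHz, 30.8 kHz.
k=2: 35.8 kHz, 53 kHz.
k=3: 58 kHz, 75.2 kHz.
Within [22.1 kHz, 54.8 kHz]: 30.8 kHz, 35.8 kHz, 53 kHz.

30.8 kHz, 35.8 kHz, 53 kHz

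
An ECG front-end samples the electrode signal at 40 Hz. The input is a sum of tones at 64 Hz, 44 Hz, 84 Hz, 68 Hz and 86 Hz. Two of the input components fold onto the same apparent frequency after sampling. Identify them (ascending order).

fs/2 = 20 Hz.
64 Hz mod fs = 24 Hz.
24 Hz > fs/2 = 20 Hz, folds to fs − 24 Hz = 16 Hz.
44 Hz mod fs = 4 Hz.
4 Hz ≤ fs/2 = 20 Hz, appears at 4 Hz.
84 Hz mod fs = 4 Hz.
4 Hz ≤ fs/2 = 20 Hz, appears at 4 Hz.
68 Hz mod fs = 28 Hz.
28 Hz > fs/2 = 20 Hz, folds to fs − 28 Hz = 12 Hz.
86 Hz mod fs = 6 Hz.
6 Hz ≤ fs/2 = 20 Hz, appears at 6 Hz.
44 Hz and 84 Hz both map to 4 Hz.

44 Hz, 84 Hz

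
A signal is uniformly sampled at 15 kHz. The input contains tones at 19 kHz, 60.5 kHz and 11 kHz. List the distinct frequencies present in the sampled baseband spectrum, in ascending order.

fs/2 = 7.5 kHz.
19 kHz mod fs = 4 kHz.
4 kHz ≤ fs/2 = 7.5 kHz, appears at 4 kHz.
60.5 kHz mod fs = 0.5 kHz.
0.5 kHz ≤ fs/2 = 7.5 kHz, appears at 0.5 kHz.
11 kHz > fs/2 = 7.5 kHz, folds to fs − 11 kHz = 4 kHz.
Distinct values: {0.5 kHz, 4 kHz}.

0.5 kHz, 4 kHz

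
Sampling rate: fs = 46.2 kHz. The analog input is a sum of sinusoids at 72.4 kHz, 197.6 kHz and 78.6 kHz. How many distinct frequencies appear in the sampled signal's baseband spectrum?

3

fs/2 = 23.1 kHz.
72.4 kHz mod fs = 26.2 kHz.
26.2 kHz > fs/2 = 23.1 kHz, folds to fs − 26.2 kHz = 20 kHz.
197.6 kHz mod fs = 12.8 kHz.
12.8 kHz ≤ fs/2 = 23.1 kHz, appears at 12.8 kHz.
78.6 kHz mod fs = 32.4 kHz.
32.4 kHz > fs/2 = 23.1 kHz, folds to fs − 32.4 kHz = 13.8 kHz.
Distinct values: {12.8 kHz, 13.8 kHz, 20 kHz} → 3.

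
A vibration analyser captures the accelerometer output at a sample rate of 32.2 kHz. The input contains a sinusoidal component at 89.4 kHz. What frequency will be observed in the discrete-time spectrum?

7.2 kHz

89.4 kHz mod fs = 25 kHz.
25 kHz > fs/2 = 16.1 kHz, folds to fs − 25 kHz = 7.2 kHz.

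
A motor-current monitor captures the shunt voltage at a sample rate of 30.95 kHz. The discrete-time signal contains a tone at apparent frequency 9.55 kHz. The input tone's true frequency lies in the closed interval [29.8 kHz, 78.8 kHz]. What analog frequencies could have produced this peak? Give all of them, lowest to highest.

40.5 kHz, 52.35 kHz, 71.45 kHz

Frequencies that alias to 9.55 kHz are k·fs ± 9.55 kHz for integer k ≥ 0.
k=0: 9.55 kHz.
k=1: 21.4 kHz, 40.5 kHz.
k=2: 52.35 kHz, 71.45 kHz.
k=3: 83.3 kHz, 102.4 kHz.
Within [29.8 kHz, 78.8 kHz]: 40.5 kHz, 52.35 kHz, 71.45 kHz.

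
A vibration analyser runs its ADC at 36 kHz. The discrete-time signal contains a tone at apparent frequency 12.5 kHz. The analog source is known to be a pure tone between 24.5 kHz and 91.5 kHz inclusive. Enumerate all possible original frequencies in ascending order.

48.5 kHz, 59.5 kHz, 84.5 kHz

Frequencies that alias to 12.5 kHz are k·fs ± 12.5 kHz for integer k ≥ 0.
k=0: 12.5 kHz.
k=1: 23.5 kHz, 48.5 kHz.
k=2: 59.5 kHz, 84.5 kHz.
k=3: 95.5 kHz, 120.5 kHz.
Within [24.5 kHz, 91.5 kHz]: 48.5 kHz, 59.5 kHz, 84.5 kHz.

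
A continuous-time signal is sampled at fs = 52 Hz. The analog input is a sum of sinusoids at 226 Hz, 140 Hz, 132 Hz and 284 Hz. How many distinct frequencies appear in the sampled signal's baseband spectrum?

3

fs/2 = 26 Hz.
226 Hz mod fs = 18 Hz.
18 Hz ≤ fs/2 = 26 Hz, appears at 18 Hz.
140 Hz mod fs = 36 Hz.
36 Hz > fs/2 = 26 Hz, folds to fs − 36 Hz = 16 Hz.
132 Hz mod fs = 28 Hz.
28 Hz > fs/2 = 26 Hz, folds to fs − 28 Hz = 24 Hz.
284 Hz mod fs = 24 Hz.
24 Hz ≤ fs/2 = 26 Hz, appears at 24 Hz.
Distinct values: {16 Hz, 18 Hz, 24 Hz} → 3.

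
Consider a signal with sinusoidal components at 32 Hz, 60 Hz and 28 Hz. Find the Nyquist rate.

Highest-frequency component: 60 Hz.
Nyquist rate = 2 × 60 Hz = 120 Hz.

120 Hz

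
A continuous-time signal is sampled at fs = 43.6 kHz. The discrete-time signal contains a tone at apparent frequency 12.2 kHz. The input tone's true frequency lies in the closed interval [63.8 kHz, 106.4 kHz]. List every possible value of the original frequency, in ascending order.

Frequencies that alias to 12.2 kHz are k·fs ± 12.2 kHz for integer k ≥ 0.
k=0: 12.2 kHz.
k=1: 31.4 kHz, 55.8 kHz.
k=2: 75 kHz, 99.4 kHz.
k=3: 118.6 kHz, 143 kHz.
Within [63.8 kHz, 106.4 kHz]: 75 kHz, 99.4 kHz.

75 kHz, 99.4 kHz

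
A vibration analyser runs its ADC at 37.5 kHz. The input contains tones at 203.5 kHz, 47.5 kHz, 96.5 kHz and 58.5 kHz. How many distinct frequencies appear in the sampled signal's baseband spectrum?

3

fs/2 = 18.75 kHz.
203.5 kHz mod fs = 16 kHz.
16 kHz ≤ fs/2 = 18.75 kHz, appears at 16 kHz.
47.5 kHz mod fs = 10 kHz.
10 kHz ≤ fs/2 = 18.75 kHz, appears at 10 kHz.
96.5 kHz mod fs = 21.5 kHz.
21.5 kHz > fs/2 = 18.75 kHz, folds to fs − 21.5 kHz = 16 kHz.
58.5 kHz mod fs = 21 kHz.
21 kHz > fs/2 = 18.75 kHz, folds to fs − 21 kHz = 16.5 kHz.
Distinct values: {10 kHz, 16 kHz, 16.5 kHz} → 3.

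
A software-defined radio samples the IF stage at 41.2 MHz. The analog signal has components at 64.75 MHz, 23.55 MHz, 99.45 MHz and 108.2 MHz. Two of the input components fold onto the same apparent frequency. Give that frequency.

17.65 MHz

fs/2 = 20.6 MHz.
64.75 MHz mod fs = 23.55 MHz.
23.55 MHz > fs/2 = 20.6 MHz, folds to fs − 23.55 MHz = 17.65 MHz.
23.55 MHz > fs/2 = 20.6 MHz, folds to fs − 23.55 MHz = 17.65 MHz.
99.45 MHz mod fs = 17.05 MHz.
17.05 MHz ≤ fs/2 = 20.6 MHz, appears at 17.05 MHz.
108.2 MHz mod fs = 25.8 MHz.
25.8 MHz > fs/2 = 20.6 MHz, folds to fs − 25.8 MHz = 15.4 MHz.
23.55 MHz and 64.75 MHz both map to 17.65 MHz.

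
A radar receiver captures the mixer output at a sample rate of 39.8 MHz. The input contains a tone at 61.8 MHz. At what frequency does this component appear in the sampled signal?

17.8 MHz

61.8 MHz mod fs = 22 MHz.
22 MHz > fs/2 = 19.9 MHz, folds to fs − 22 MHz = 17.8 MHz.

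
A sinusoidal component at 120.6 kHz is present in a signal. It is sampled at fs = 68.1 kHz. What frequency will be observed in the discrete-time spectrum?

120.6 kHz mod fs = 52.5 kHz.
52.5 kHz > fs/2 = 34.05 kHz, folds to fs − 52.5 kHz = 15.6 kHz.

15.6 kHz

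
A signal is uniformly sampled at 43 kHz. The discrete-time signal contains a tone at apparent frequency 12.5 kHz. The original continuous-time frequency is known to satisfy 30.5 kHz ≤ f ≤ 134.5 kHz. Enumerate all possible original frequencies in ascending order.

Frequencies that alias to 12.5 kHz are k·fs ± 12.5 kHz for integer k ≥ 0.
k=0: 12.5 kHz.
k=1: 30.5 kHz, 55.5 kHz.
k=2: 73.5 kHz, 98.5 kHz.
k=3: 116.5 kHz, 141.5 kHz.
k=4: 159.5 kHz, 184.5 kHz.
Within [30.5 kHz, 134.5 kHz]: 30.5 kHz, 55.5 kHz, 73.5 kHz, 98.5 kHz, 116.5 kHz.

30.5 kHz, 55.5 kHz, 73.5 kHz, 98.5 kHz, 116.5 kHz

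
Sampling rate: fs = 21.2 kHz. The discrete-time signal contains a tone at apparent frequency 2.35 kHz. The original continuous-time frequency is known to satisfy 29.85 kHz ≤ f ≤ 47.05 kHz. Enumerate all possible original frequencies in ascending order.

Frequencies that alias to 2.35 kHz are k·fs ± 2.35 kHz for integer k ≥ 0.
k=0: 2.35 kHz.
k=1: 18.85 kHz, 23.55 kHz.
k=2: 40.05 kHz, 44.75 kHz.
k=3: 61.25 kHz, 65.95 kHz.
Within [29.85 kHz, 47.05 kHz]: 40.05 kHz, 44.75 kHz.

40.05 kHz, 44.75 kHz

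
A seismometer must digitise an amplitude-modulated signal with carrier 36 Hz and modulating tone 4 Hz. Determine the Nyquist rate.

AM sidebands sit at fc ± fm = 32 Hz and 40 Hz.
Highest-frequency component: 40 Hz.
Nyquist rate = 2 × 40 Hz = 80 Hz.

80 Hz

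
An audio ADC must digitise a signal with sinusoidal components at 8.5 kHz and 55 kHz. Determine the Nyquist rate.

Highest-frequency component: 55 kHz.
Nyquist rate = 2 × 55 kHz = 110 kHz.

110 kHz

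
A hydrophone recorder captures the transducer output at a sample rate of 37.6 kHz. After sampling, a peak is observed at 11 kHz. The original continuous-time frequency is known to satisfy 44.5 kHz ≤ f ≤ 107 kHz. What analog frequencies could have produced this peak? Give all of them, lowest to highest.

Frequencies that alias to 11 kHz are k·fs ± 11 kHz for integer k ≥ 0.
k=0: 11 kHz.
k=1: 26.6 kHz, 48.6 kHz.
k=2: 64.2 kHz, 86.2 kHz.
k=3: 101.8 kHz, 123.8 kHz.
k=4: 139.4 kHz, 161.4 kHz.
Within [44.5 kHz, 107 kHz]: 48.6 kHz, 64.2 kHz, 86.2 kHz, 101.8 kHz.

48.6 kHz, 64.2 kHz, 86.2 kHz, 101.8 kHz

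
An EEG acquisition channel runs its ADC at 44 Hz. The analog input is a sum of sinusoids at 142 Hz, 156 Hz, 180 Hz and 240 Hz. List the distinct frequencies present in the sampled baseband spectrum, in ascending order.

fs/2 = 22 Hz.
142 Hz mod fs = 10 Hz.
10 Hz ≤ fs/2 = 22 Hz, appears at 10 Hz.
156 Hz mod fs = 24 Hz.
24 Hz > fs/2 = 22 Hz, folds to fs − 24 Hz = 20 Hz.
180 Hz mod fs = 4 Hz.
4 Hz ≤ fs/2 = 22 Hz, appears at 4 Hz.
240 Hz mod fs = 20 Hz.
20 Hz ≤ fs/2 = 22 Hz, appears at 20 Hz.
Distinct values: {4 Hz, 10 Hz, 20 Hz}.

4 Hz, 10 Hz, 20 Hz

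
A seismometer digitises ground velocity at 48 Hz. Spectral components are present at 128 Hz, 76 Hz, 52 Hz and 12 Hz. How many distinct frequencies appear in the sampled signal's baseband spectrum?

fs/2 = 24 Hz.
128 Hz mod fs = 32 Hz.
32 Hz > fs/2 = 24 Hz, folds to fs − 32 Hz = 16 Hz.
76 Hz mod fs = 28 Hz.
28 Hz > fs/2 = 24 Hz, folds to fs − 28 Hz = 20 Hz.
52 Hz mod fs = 4 Hz.
4 Hz ≤ fs/2 = 24 Hz, appears at 4 Hz.
12 Hz ≤ fs/2 = 24 Hz, passes unchanged.
Distinct values: {4 Hz, 12 Hz, 16 Hz, 20 Hz} → 4.

4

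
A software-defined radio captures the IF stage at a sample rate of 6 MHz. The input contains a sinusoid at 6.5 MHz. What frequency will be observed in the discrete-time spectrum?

0.5 MHz

6.5 MHz mod fs = 0.5 MHz.
0.5 MHz ≤ fs/2 = 3 MHz, appears at 0.5 MHz.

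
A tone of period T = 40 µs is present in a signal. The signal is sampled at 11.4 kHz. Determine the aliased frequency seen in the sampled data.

T = 40 µs → f = 1/T = 25 kHz.
25 kHz mod fs = 2.2 kHz.
2.2 kHz ≤ fs/2 = 5.7 kHz, appears at 2.2 kHz.

2.2 kHz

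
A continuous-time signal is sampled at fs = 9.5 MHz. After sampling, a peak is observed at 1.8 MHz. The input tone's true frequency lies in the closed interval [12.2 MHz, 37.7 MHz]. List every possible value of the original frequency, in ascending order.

Frequencies that alias to 1.8 MHz are k·fs ± 1.8 MHz for integer k ≥ 0.
k=0: 1.8 MHz.
k=1: 7.7 MHz, 11.3 MHz.
k=2: 17.2 MHz, 20.8 MHz.
k=3: 26.7 MHz, 30.3 MHz.
k=4: 36.2 MHz, 39.8 MHz.
k=5: 45.7 MHz, 49.3 MHz.
Within [12.2 MHz, 37.7 MHz]: 17.2 MHz, 20.8 MHz, 26.7 MHz, 30.3 MHz, 36.2 MHz.

17.2 MHz, 20.8 MHz, 26.7 MHz, 30.3 MHz, 36.2 MHz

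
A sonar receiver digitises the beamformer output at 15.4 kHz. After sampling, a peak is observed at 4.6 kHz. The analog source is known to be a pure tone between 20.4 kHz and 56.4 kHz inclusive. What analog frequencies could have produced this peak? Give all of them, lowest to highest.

26.2 kHz, 35.4 kHz, 41.6 kHz, 50.8 kHz

Frequencies that alias to 4.6 kHz are k·fs ± 4.6 kHz for integer k ≥ 0.
k=0: 4.6 kHz.
k=1: 10.8 kHz, 20 kHz.
k=2: 26.2 kHz, 35.4 kHz.
k=3: 41.6 kHz, 50.8 kHz.
k=4: 57 kHz, 66.2 kHz.
Within [20.4 kHz, 56.4 kHz]: 26.2 kHz, 35.4 kHz, 41.6 kHz, 50.8 kHz.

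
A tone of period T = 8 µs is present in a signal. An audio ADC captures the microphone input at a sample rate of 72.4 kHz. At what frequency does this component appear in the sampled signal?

19.8 kHz

T = 8 µs → f = 1/T = 125 kHz.
125 kHz mod fs = 52.6 kHz.
52.6 kHz > fs/2 = 36.2 kHz, folds to fs − 52.6 kHz = 19.8 kHz.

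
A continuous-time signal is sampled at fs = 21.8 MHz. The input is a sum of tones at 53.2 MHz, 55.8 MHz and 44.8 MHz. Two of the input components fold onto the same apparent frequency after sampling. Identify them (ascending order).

53.2 MHz, 55.8 MHz

fs/2 = 10.9 MHz.
53.2 MHz mod fs = 9.6 MHz.
9.6 MHz ≤ fs/2 = 10.9 MHz, appears at 9.6 MHz.
55.8 MHz mod fs = 12.2 MHz.
12.2 MHz > fs/2 = 10.9 MHz, folds to fs − 12.2 MHz = 9.6 MHz.
44.8 MHz mod fs = 1.2 MHz.
1.2 MHz ≤ fs/2 = 10.9 MHz, appears at 1.2 MHz.
53.2 MHz and 55.8 MHz both map to 9.6 MHz.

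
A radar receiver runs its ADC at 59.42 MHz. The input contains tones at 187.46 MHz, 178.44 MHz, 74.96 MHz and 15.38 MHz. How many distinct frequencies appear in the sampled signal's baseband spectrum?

4

fs/2 = 29.71 MHz.
187.46 MHz mod fs = 9.2 MHz.
9.2 MHz ≤ fs/2 = 29.71 MHz, appears at 9.2 MHz.
178.44 MHz mod fs = 0.18 MHz.
0.18 MHz ≤ fs/2 = 29.71 MHz, appears at 0.18 MHz.
74.96 MHz mod fs = 15.54 MHz.
15.54 MHz ≤ fs/2 = 29.71 MHz, appears at 15.54 MHz.
15.38 MHz ≤ fs/2 = 29.71 MHz, passes unchanged.
Distinct values: {0.18 MHz, 9.2 MHz, 15.38 MHz, 15.54 MHz} → 4.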